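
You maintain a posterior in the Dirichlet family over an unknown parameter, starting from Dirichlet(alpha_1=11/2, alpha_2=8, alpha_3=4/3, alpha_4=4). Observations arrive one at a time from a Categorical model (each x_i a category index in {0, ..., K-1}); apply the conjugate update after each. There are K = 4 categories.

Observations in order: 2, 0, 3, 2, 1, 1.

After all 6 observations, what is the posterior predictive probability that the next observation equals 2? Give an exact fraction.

20/149

obs 1: x=2 → posterior Dirichlet(11/2, 8, 7/3, 4)
obs 2: x=0 → posterior Dirichlet(13/2, 8, 7/3, 4)
obs 3: x=3 → posterior Dirichlet(13/2, 8, 7/3, 5)
obs 4: x=2 → posterior Dirichlet(13/2, 8, 10/3, 5)
obs 5: x=1 → posterior Dirichlet(13/2, 9, 10/3, 5)
obs 6: x=1 → posterior Dirichlet(13/2, 10, 10/3, 5)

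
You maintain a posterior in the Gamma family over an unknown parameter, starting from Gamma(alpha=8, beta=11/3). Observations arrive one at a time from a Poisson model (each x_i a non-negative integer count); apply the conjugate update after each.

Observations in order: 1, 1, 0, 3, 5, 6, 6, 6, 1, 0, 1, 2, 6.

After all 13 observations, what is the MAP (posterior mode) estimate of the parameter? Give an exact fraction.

27/10

obs 1: x=1 → posterior Gamma(9, 14/3)
obs 2: x=1 → posterior Gamma(10, 17/3)
obs 3: x=0 → posterior Gamma(10, 20/3)
obs 4: x=3 → posterior Gamma(13, 23/3)
obs 5: x=5 → posterior Gamma(18, 26/3)
obs 6: x=6 → posterior Gamma(24, 29/3)
obs 7: x=6 → posterior Gamma(30, 32/3)
obs 8: x=6 → posterior Gamma(36, 35/3)
obs 9: x=1 → posterior Gamma(37, 38/3)
obs 10: x=0 → posterior Gamma(37, 41/3)
obs 11: x=1 → posterior Gamma(38, 44/3)
obs 12: x=2 → posterior Gamma(40, 47/3)
obs 13: x=6 → posterior Gamma(46, 50/3)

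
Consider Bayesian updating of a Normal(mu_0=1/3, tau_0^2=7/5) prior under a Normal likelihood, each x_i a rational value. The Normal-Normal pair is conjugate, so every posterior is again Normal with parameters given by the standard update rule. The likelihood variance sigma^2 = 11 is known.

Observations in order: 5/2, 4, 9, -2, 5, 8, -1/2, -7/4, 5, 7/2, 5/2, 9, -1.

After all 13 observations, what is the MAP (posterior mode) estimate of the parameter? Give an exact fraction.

3853/1752

obs 1: x=5/2 → posterior Normal(215/372, 77/62)
obs 2: x=4 → posterior Normal(383/414, 77/69)
obs 3: x=9 → posterior Normal(761/456, 77/76)
obs 4: x=-2 → posterior Normal(677/498, 77/83)
obs 5: x=5 → posterior Normal(887/540, 77/90)
obs 6: x=8 → posterior Normal(1223/582, 77/97)
obs 7: x=-1/2 → posterior Normal(601/312, 77/104)
obs 8: x=-7/4 → posterior Normal(61/36, 77/111)
obs 9: x=5 → posterior Normal(2677/1416, 77/118)
obs 10: x=7/2 → posterior Normal(2971/1500, 77/125)
obs 11: x=5/2 → posterior Normal(3181/1584, 7/12)
obs 12: x=9 → posterior Normal(3937/1668, 77/139)
obs 13: x=-1 → posterior Normal(3853/1752, 77/146)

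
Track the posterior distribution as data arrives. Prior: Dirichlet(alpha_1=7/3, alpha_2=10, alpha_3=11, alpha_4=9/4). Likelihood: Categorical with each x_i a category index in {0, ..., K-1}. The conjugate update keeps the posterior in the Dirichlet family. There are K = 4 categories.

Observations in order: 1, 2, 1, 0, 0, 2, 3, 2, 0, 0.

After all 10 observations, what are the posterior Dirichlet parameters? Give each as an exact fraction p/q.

alpha_1=19/3, alpha_2=12, alpha_3=14, alpha_4=13/4

obs 1: x=1 → posterior Dirichlet(7/3, 11, 11, 9/4)
obs 2: x=2 → posterior Dirichlet(7/3, 11, 12, 9/4)
obs 3: x=1 → posterior Dirichlet(7/3, 12, 12, 9/4)
obs 4: x=0 → posterior Dirichlet(10/3, 12, 12, 9/4)
obs 5: x=0 → posterior Dirichlet(13/3, 12, 12, 9/4)
obs 6: x=2 → posterior Dirichlet(13/3, 12, 13, 9/4)
obs 7: x=3 → posterior Dirichlet(13/3, 12, 13, 13/4)
obs 8: x=2 → posterior Dirichlet(13/3, 12, 14, 13/4)
obs 9: x=0 → posterior Dirichlet(16/3, 12, 14, 13/4)
obs 10: x=0 → posterior Dirichlet(19/3, 12, 14, 13/4)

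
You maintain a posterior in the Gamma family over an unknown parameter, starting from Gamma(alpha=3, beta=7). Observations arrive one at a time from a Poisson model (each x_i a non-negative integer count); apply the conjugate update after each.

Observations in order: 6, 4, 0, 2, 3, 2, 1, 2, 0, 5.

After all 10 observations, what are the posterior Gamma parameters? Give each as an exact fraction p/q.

obs 1: x=6 → posterior Gamma(9, 8)
obs 2: x=4 → posterior Gamma(13, 9)
obs 3: x=0 → posterior Gamma(13, 10)
obs 4: x=2 → posterior Gamma(15, 11)
obs 5: x=3 → posterior Gamma(18, 12)
obs 6: x=2 → posterior Gamma(20, 13)
obs 7: x=1 → posterior Gamma(21, 14)
obs 8: x=2 → posterior Gamma(23, 15)
obs 9: x=0 → posterior Gamma(23, 16)
obs 10: x=5 → posterior Gamma(28, 17)

alpha=28, beta=17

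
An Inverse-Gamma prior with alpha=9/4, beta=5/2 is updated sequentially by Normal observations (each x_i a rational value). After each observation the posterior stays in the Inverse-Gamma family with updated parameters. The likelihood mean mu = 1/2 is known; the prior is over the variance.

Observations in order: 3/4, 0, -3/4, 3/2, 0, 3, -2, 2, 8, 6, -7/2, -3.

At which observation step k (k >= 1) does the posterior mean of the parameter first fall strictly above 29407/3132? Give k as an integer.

k = 12

obs 1: x=3/4 → posterior Inverse-Gamma(11/4, 81/32)
obs 2: x=0 → posterior Inverse-Gamma(13/4, 85/32)
obs 3: x=-3/4 → posterior Inverse-Gamma(15/4, 55/16)
obs 4: x=3/2 → posterior Inverse-Gamma(17/4, 63/16)
obs 5: x=0 → posterior Inverse-Gamma(19/4, 65/16)
obs 6: x=3 → posterior Inverse-Gamma(21/4, 115/16)
obs 7: x=-2 → posterior Inverse-Gamma(23/4, 165/16)
obs 8: x=2 → posterior Inverse-Gamma(25/4, 183/16)
obs 9: x=8 → posterior Inverse-Gamma(27/4, 633/16)
obs 10: x=6 → posterior Inverse-Gamma(29/4, 875/16)
obs 11: x=-7/2 → posterior Inverse-Gamma(31/4, 1003/16)
obs 12: x=-3 → posterior Inverse-Gamma(33/4, 1101/16)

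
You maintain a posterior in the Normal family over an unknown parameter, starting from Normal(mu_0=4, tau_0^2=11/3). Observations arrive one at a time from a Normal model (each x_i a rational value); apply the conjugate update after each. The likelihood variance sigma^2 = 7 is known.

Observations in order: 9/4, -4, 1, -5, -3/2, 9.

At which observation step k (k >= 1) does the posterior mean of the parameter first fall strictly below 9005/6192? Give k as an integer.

k = 3

obs 1: x=9/4 → posterior Normal(435/128, 77/32)
obs 2: x=-4 → posterior Normal(259/172, 77/43)
obs 3: x=1 → posterior Normal(101/72, 77/54)
obs 4: x=-5 → posterior Normal(83/260, 77/65)
obs 5: x=-3/2 → posterior Normal(17/304, 77/76)
obs 6: x=9 → posterior Normal(413/348, 77/87)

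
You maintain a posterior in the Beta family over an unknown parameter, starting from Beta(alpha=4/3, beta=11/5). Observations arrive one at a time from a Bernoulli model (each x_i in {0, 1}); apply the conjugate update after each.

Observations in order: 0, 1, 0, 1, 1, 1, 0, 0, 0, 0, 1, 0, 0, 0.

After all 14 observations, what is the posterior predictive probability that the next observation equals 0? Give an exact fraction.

obs 1: x=0 → posterior Beta(4/3, 16/5)
obs 2: x=1 → posterior Beta(7/3, 16/5)
obs 3: x=0 → posterior Beta(7/3, 21/5)
obs 4: x=1 → posterior Beta(10/3, 21/5)
obs 5: x=1 → posterior Beta(13/3, 21/5)
obs 6: x=1 → posterior Beta(16/3, 21/5)
obs 7: x=0 → posterior Beta(16/3, 26/5)
obs 8: x=0 → posterior Beta(16/3, 31/5)
obs 9: x=0 → posterior Beta(16/3, 36/5)
obs 10: x=0 → posterior Beta(16/3, 41/5)
obs 11: x=1 → posterior Beta(19/3, 41/5)
obs 12: x=0 → posterior Beta(19/3, 46/5)
obs 13: x=0 → posterior Beta(19/3, 51/5)
obs 14: x=0 → posterior Beta(19/3, 56/5)

168/263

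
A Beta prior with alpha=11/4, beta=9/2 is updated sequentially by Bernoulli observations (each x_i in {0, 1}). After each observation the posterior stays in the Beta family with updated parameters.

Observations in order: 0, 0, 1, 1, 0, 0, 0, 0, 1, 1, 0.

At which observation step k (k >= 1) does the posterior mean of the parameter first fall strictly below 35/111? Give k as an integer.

k = 2

obs 1: x=0 → posterior Beta(11/4, 11/2)
obs 2: x=0 → posterior Beta(11/4, 13/2)
obs 3: x=1 → posterior Beta(15/4, 13/2)
obs 4: x=1 → posterior Beta(19/4, 13/2)
obs 5: x=0 → posterior Beta(19/4, 15/2)
obs 6: x=0 → posterior Beta(19/4, 17/2)
obs 7: x=0 → posterior Beta(19/4, 19/2)
obs 8: x=0 → posterior Beta(19/4, 21/2)
obs 9: x=1 → posterior Beta(23/4, 21/2)
obs 10: x=1 → posterior Beta(27/4, 21/2)
obs 11: x=0 → posterior Beta(27/4, 23/2)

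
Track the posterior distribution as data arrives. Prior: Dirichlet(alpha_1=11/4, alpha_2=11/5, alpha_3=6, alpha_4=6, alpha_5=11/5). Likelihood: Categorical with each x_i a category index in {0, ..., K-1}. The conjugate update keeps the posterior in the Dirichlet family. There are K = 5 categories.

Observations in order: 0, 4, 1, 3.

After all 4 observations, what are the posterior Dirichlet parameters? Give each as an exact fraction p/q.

obs 1: x=0 → posterior Dirichlet(15/4, 11/5, 6, 6, 11/5)
obs 2: x=4 → posterior Dirichlet(15/4, 11/5, 6, 6, 16/5)
obs 3: x=1 → posterior Dirichlet(15/4, 16/5, 6, 6, 16/5)
obs 4: x=3 → posterior Dirichlet(15/4, 16/5, 6, 7, 16/5)

alpha_1=15/4, alpha_2=16/5, alpha_3=6, alpha_4=7, alpha_5=16/5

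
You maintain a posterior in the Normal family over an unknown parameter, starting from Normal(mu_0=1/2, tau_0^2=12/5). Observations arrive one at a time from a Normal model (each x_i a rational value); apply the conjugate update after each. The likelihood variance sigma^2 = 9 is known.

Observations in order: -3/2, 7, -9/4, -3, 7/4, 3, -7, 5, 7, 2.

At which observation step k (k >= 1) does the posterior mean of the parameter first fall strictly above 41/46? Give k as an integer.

obs 1: x=-3/2 → posterior Normal(3/38, 36/19)
obs 2: x=7 → posterior Normal(59/46, 36/23)
obs 3: x=-9/4 → posterior Normal(41/54, 4/3)
obs 4: x=-3 → posterior Normal(17/62, 36/31)
obs 5: x=7/4 → posterior Normal(31/70, 36/35)
obs 6: x=3 → posterior Normal(55/78, 12/13)
obs 7: x=-7 → posterior Normal(-1/86, 36/43)
obs 8: x=5 → posterior Normal(39/94, 36/47)
obs 9: x=7 → posterior Normal(95/102, 12/17)
obs 10: x=2 → posterior Normal(111/110, 36/55)

k = 2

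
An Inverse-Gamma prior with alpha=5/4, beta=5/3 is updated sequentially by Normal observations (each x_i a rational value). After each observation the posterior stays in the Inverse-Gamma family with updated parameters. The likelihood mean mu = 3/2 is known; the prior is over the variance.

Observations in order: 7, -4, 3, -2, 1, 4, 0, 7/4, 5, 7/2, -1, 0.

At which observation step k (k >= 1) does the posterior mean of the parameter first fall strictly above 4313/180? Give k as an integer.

obs 1: x=7 → posterior Inverse-Gamma(7/4, 403/24)
obs 2: x=-4 → posterior Inverse-Gamma(9/4, 383/12)
obs 3: x=3 → posterior Inverse-Gamma(11/4, 793/24)
obs 4: x=-2 → posterior Inverse-Gamma(13/4, 235/6)
obs 5: x=1 → posterior Inverse-Gamma(15/4, 943/24)
obs 6: x=4 → posterior Inverse-Gamma(17/4, 509/12)
obs 7: x=0 → posterior Inverse-Gamma(19/4, 1045/24)
obs 8: x=7/4 → posterior Inverse-Gamma(21/4, 4183/96)
obs 9: x=5 → posterior Inverse-Gamma(23/4, 4771/96)
obs 10: x=7/2 → posterior Inverse-Gamma(25/4, 4963/96)
obs 11: x=-1 → posterior Inverse-Gamma(27/4, 5263/96)
obs 12: x=0 → posterior Inverse-Gamma(29/4, 5371/96)

k = 2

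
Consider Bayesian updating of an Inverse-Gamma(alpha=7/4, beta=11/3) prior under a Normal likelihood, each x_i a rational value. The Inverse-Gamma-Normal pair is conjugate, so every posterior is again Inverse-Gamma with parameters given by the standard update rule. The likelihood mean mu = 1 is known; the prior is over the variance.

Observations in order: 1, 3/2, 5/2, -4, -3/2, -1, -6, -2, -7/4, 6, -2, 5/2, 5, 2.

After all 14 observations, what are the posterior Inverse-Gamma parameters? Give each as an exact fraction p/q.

alpha=35/4, beta=7867/96

obs 1: x=1 → posterior Inverse-Gamma(9/4, 11/3)
obs 2: x=3/2 → posterior Inverse-Gamma(11/4, 91/24)
obs 3: x=5/2 → posterior Inverse-Gamma(13/4, 59/12)
obs 4: x=-4 → posterior Inverse-Gamma(15/4, 209/12)
obs 5: x=-3/2 → posterior Inverse-Gamma(17/4, 493/24)
obs 6: x=-1 → posterior Inverse-Gamma(19/4, 541/24)
obs 7: x=-6 → posterior Inverse-Gamma(21/4, 1129/24)
obs 8: x=-2 → posterior Inverse-Gamma(23/4, 1237/24)
obs 9: x=-7/4 → posterior Inverse-Gamma(25/4, 5311/96)
obs 10: x=6 → posterior Inverse-Gamma(27/4, 6511/96)
obs 11: x=-2 → posterior Inverse-Gamma(29/4, 6943/96)
obs 12: x=5/2 → posterior Inverse-Gamma(31/4, 7051/96)
obs 13: x=5 → posterior Inverse-Gamma(33/4, 7819/96)
obs 14: x=2 → posterior Inverse-Gamma(35/4, 7867/96)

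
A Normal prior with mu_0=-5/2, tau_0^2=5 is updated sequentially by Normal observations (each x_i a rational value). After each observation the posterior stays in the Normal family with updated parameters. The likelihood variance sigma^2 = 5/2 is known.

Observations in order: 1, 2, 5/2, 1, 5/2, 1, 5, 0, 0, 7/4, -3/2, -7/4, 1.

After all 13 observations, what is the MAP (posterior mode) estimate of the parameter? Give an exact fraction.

53/54

obs 1: x=1 → posterior Normal(-1/6, 5/3)
obs 2: x=2 → posterior Normal(7/10, 1)
obs 3: x=5/2 → posterior Normal(17/14, 5/7)
obs 4: x=1 → posterior Normal(7/6, 5/9)
obs 5: x=5/2 → posterior Normal(31/22, 5/11)
obs 6: x=1 → posterior Normal(35/26, 5/13)
obs 7: x=5 → posterior Normal(11/6, 1/3)
obs 8: x=0 → posterior Normal(55/34, 5/17)
obs 9: x=0 → posterior Normal(55/38, 5/19)
obs 10: x=7/4 → posterior Normal(31/21, 5/21)
obs 11: x=-3/2 → posterior Normal(28/23, 5/23)
obs 12: x=-7/4 → posterior Normal(49/50, 1/5)
obs 13: x=1 → posterior Normal(53/54, 5/27)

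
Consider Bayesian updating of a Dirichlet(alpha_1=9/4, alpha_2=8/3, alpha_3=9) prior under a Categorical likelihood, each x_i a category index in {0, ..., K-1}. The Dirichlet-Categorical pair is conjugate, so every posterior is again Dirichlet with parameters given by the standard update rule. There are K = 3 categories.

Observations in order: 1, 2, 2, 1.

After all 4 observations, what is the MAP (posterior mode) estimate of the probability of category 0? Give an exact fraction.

15/179

obs 1: x=1 → posterior Dirichlet(9/4, 11/3, 9)
obs 2: x=2 → posterior Dirichlet(9/4, 11/3, 10)
obs 3: x=2 → posterior Dirichlet(9/4, 11/3, 11)
obs 4: x=1 → posterior Dirichlet(9/4, 14/3, 11)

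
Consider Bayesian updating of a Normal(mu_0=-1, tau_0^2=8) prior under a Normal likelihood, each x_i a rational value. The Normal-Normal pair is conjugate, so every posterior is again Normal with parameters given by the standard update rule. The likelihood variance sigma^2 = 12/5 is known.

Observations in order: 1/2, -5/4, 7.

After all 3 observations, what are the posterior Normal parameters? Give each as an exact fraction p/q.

obs 1: x=1/2 → posterior Normal(2/13, 24/13)
obs 2: x=-5/4 → posterior Normal(-21/46, 24/23)
obs 3: x=7 → posterior Normal(119/66, 8/11)

mu_0=119/66, tau_0^2=8/11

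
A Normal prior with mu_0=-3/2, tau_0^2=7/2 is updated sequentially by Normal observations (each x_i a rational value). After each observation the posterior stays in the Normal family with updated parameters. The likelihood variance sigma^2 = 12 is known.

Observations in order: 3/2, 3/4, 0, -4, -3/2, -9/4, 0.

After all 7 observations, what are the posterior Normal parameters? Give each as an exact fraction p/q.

obs 1: x=3/2 → posterior Normal(-51/62, 84/31)
obs 2: x=3/4 → posterior Normal(-81/152, 42/19)
obs 3: x=0 → posterior Normal(-9/20, 28/15)
obs 4: x=-4 → posterior Normal(-193/208, 21/13)
obs 5: x=-3/2 → posterior Normal(-235/236, 84/59)
obs 6: x=-9/4 → posterior Normal(-149/132, 14/11)
obs 7: x=0 → posterior Normal(-149/146, 84/73)

mu_0=-149/146, tau_0^2=84/73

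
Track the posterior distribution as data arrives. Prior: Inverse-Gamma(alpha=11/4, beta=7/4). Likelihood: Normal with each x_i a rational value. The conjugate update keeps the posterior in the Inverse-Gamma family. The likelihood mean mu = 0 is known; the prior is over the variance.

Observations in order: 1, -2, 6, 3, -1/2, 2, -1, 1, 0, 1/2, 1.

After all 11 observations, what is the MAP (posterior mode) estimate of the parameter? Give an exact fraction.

122/37

obs 1: x=1 → posterior Inverse-Gamma(13/4, 9/4)
obs 2: x=-2 → posterior Inverse-Gamma(15/4, 17/4)
obs 3: x=6 → posterior Inverse-Gamma(17/4, 89/4)
obs 4: x=3 → posterior Inverse-Gamma(19/4, 107/4)
obs 5: x=-1/2 → posterior Inverse-Gamma(21/4, 215/8)
obs 6: x=2 → posterior Inverse-Gamma(23/4, 231/8)
obs 7: x=-1 → posterior Inverse-Gamma(25/4, 235/8)
obs 8: x=1 → posterior Inverse-Gamma(27/4, 239/8)
obs 9: x=0 → posterior Inverse-Gamma(29/4, 239/8)
obs 10: x=1/2 → posterior Inverse-Gamma(31/4, 30)
obs 11: x=1 → posterior Inverse-Gamma(33/4, 61/2)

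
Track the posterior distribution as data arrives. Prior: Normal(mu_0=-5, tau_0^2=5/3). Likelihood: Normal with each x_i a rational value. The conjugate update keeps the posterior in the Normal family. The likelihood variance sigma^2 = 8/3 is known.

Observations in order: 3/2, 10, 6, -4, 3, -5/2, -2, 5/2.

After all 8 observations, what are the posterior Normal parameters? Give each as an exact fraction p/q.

mu_0=65/96, tau_0^2=5/18

obs 1: x=3/2 → posterior Normal(-5/2, 40/39)
obs 2: x=10 → posterior Normal(35/36, 20/27)
obs 3: x=6 → posterior Normal(95/46, 40/69)
obs 4: x=-4 → posterior Normal(55/56, 10/21)
obs 5: x=3 → posterior Normal(85/66, 40/99)
obs 6: x=-5/2 → posterior Normal(15/19, 20/57)
obs 7: x=-2 → posterior Normal(20/43, 40/129)
obs 8: x=5/2 → posterior Normal(65/96, 5/18)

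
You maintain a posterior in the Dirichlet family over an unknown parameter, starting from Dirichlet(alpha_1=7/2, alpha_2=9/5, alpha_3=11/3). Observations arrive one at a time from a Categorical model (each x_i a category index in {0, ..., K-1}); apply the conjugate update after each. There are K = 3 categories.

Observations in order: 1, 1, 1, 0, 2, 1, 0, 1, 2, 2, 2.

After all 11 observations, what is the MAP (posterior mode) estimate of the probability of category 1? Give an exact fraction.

174/509

obs 1: x=1 → posterior Dirichlet(7/2, 14/5, 11/3)
obs 2: x=1 → posterior Dirichlet(7/2, 19/5, 11/3)
obs 3: x=1 → posterior Dirichlet(7/2, 24/5, 11/3)
obs 4: x=0 → posterior Dirichlet(9/2, 24/5, 11/3)
obs 5: x=2 → posterior Dirichlet(9/2, 24/5, 14/3)
obs 6: x=1 → posterior Dirichlet(9/2, 29/5, 14/3)
obs 7: x=0 → posterior Dirichlet(11/2, 29/5, 14/3)
obs 8: x=1 → posterior Dirichlet(11/2, 34/5, 14/3)
obs 9: x=2 → posterior Dirichlet(11/2, 34/5, 17/3)
obs 10: x=2 → posterior Dirichlet(11/2, 34/5, 20/3)
obs 11: x=2 → posterior Dirichlet(11/2, 34/5, 23/3)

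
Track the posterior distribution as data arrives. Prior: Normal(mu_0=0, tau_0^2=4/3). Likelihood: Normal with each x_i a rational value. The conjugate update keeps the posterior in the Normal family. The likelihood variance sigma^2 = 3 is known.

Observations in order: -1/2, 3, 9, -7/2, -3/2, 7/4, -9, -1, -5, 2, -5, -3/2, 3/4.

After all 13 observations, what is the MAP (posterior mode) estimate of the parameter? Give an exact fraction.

-42/61

obs 1: x=-1/2 → posterior Normal(-2/13, 12/13)
obs 2: x=3 → posterior Normal(10/17, 12/17)
obs 3: x=9 → posterior Normal(46/21, 4/7)
obs 4: x=-7/2 → posterior Normal(32/25, 12/25)
obs 5: x=-3/2 → posterior Normal(26/29, 12/29)
obs 6: x=7/4 → posterior Normal(1, 4/11)
obs 7: x=-9 → posterior Normal(-3/37, 12/37)
obs 8: x=-1 → posterior Normal(-7/41, 12/41)
obs 9: x=-5 → posterior Normal(-3/5, 4/15)
obs 10: x=2 → posterior Normal(-19/49, 12/49)
obs 11: x=-5 → posterior Normal(-39/53, 12/53)
obs 12: x=-3/2 → posterior Normal(-15/19, 4/19)
obs 13: x=3/4 → posterior Normal(-42/61, 12/61)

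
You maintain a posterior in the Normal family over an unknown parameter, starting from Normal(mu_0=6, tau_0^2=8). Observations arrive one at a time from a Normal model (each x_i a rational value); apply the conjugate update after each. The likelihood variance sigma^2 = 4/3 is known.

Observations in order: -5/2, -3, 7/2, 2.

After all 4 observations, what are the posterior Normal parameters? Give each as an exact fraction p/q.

obs 1: x=-5/2 → posterior Normal(-9/7, 8/7)
obs 2: x=-3 → posterior Normal(-27/13, 8/13)
obs 3: x=7/2 → posterior Normal(-6/19, 8/19)
obs 4: x=2 → posterior Normal(6/25, 8/25)

mu_0=6/25, tau_0^2=8/25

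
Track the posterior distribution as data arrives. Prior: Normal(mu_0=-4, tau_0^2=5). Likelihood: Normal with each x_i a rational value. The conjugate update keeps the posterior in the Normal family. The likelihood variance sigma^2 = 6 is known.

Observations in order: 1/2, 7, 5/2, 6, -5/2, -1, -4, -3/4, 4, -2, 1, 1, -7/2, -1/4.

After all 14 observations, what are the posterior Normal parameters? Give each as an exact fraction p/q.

obs 1: x=1/2 → posterior Normal(-43/22, 30/11)
obs 2: x=7 → posterior Normal(27/32, 15/8)
obs 3: x=5/2 → posterior Normal(26/21, 10/7)
obs 4: x=6 → posterior Normal(28/13, 15/13)
obs 5: x=-5/2 → posterior Normal(87/62, 30/31)
obs 6: x=-1 → posterior Normal(77/72, 5/6)
obs 7: x=-4 → posterior Normal(37/82, 30/41)
obs 8: x=-3/4 → posterior Normal(59/184, 15/23)
obs 9: x=4 → posterior Normal(139/204, 10/17)
obs 10: x=-2 → posterior Normal(99/224, 15/28)
obs 11: x=1 → posterior Normal(119/244, 30/61)
obs 12: x=1 → posterior Normal(139/264, 5/11)
obs 13: x=-7/2 → posterior Normal(69/284, 30/71)
obs 14: x=-1/4 → posterior Normal(4/19, 15/38)

mu_0=4/19, tau_0^2=15/38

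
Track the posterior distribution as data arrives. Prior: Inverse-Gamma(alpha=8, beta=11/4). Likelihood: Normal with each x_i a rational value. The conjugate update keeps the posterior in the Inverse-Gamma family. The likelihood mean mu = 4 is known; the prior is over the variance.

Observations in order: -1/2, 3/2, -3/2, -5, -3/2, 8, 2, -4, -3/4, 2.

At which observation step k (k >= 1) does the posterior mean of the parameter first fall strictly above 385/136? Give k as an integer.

obs 1: x=-1/2 → posterior Inverse-Gamma(17/2, 103/8)
obs 2: x=3/2 → posterior Inverse-Gamma(9, 16)
obs 3: x=-3/2 → posterior Inverse-Gamma(19/2, 249/8)
obs 4: x=-5 → posterior Inverse-Gamma(10, 573/8)
obs 5: x=-3/2 → posterior Inverse-Gamma(21/2, 347/4)
obs 6: x=8 → posterior Inverse-Gamma(11, 379/4)
obs 7: x=2 → posterior Inverse-Gamma(23/2, 387/4)
obs 8: x=-4 → posterior Inverse-Gamma(12, 515/4)
obs 9: x=-3/4 → posterior Inverse-Gamma(25/2, 4481/32)
obs 10: x=2 → posterior Inverse-Gamma(13, 4545/32)

k = 3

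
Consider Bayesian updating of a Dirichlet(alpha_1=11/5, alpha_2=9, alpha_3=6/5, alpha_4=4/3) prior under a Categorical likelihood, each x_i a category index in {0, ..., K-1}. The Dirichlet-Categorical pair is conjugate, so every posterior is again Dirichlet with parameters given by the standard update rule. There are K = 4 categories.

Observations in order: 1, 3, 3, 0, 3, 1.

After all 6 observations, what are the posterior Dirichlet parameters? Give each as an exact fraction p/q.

obs 1: x=1 → posterior Dirichlet(11/5, 10, 6/5, 4/3)
obs 2: x=3 → posterior Dirichlet(11/5, 10, 6/5, 7/3)
obs 3: x=3 → posterior Dirichlet(11/5, 10, 6/5, 10/3)
obs 4: x=0 → posterior Dirichlet(16/5, 10, 6/5, 10/3)
obs 5: x=3 → posterior Dirichlet(16/5, 10, 6/5, 13/3)
obs 6: x=1 → posterior Dirichlet(16/5, 11, 6/5, 13/3)

alpha_1=16/5, alpha_2=11, alpha_3=6/5, alpha_4=13/3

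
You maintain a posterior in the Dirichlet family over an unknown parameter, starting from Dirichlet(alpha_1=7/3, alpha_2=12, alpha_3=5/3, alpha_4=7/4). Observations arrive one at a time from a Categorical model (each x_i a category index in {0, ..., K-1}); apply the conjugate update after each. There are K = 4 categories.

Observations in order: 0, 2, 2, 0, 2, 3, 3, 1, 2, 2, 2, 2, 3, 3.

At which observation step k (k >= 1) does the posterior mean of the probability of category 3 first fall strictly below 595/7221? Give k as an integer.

k = 4

obs 1: x=0 → posterior Dirichlet(10/3, 12, 5/3, 7/4)
obs 2: x=2 → posterior Dirichlet(10/3, 12, 8/3, 7/4)
obs 3: x=2 → posterior Dirichlet(10/3, 12, 11/3, 7/4)
obs 4: x=0 → posterior Dirichlet(13/3, 12, 11/3, 7/4)
obs 5: x=2 → posterior Dirichlet(13/3, 12, 14/3, 7/4)
obs 6: x=3 → posterior Dirichlet(13/3, 12, 14/3, 11/4)
obs 7: x=3 → posterior Dirichlet(13/3, 12, 14/3, 15/4)
obs 8: x=1 → posterior Dirichlet(13/3, 13, 14/3, 15/4)
obs 9: x=2 → posterior Dirichlet(13/3, 13, 17/3, 15/4)
obs 10: x=2 → posterior Dirichlet(13/3, 13, 20/3, 15/4)
obs 11: x=2 → posterior Dirichlet(13/3, 13, 23/3, 15/4)
obs 12: x=2 → posterior Dirichlet(13/3, 13, 26/3, 15/4)
obs 13: x=3 → posterior Dirichlet(13/3, 13, 26/3, 19/4)
obs 14: x=3 → posterior Dirichlet(13/3, 13, 26/3, 23/4)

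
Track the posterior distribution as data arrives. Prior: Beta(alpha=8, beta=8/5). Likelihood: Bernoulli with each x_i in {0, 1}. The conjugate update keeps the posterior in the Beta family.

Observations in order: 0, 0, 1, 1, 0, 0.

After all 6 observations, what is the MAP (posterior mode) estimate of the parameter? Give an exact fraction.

45/68

obs 1: x=0 → posterior Beta(8, 13/5)
obs 2: x=0 → posterior Beta(8, 18/5)
obs 3: x=1 → posterior Beta(9, 18/5)
obs 4: x=1 → posterior Beta(10, 18/5)
obs 5: x=0 → posterior Beta(10, 23/5)
obs 6: x=0 → posterior Beta(10, 28/5)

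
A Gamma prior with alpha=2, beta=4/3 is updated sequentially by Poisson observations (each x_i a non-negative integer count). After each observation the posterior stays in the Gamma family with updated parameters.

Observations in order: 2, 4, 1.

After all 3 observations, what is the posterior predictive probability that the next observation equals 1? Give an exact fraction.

obs 1: x=2 → posterior Gamma(4, 7/3)
obs 2: x=4 → posterior Gamma(8, 10/3)
obs 3: x=1 → posterior Gamma(9, 13/3)

286321483071/1099511627776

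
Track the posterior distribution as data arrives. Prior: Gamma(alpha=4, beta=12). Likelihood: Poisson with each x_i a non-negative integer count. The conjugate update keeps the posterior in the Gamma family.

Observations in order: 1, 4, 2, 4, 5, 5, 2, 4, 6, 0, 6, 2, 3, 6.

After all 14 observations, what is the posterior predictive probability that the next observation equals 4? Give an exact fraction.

374804776209666076206555121552541097584790117403780563550570614768706270401658880/3870210234510307998744588107535211184800325224934979257430349324033792477926791547

obs 1: x=1 → posterior Gamma(5, 13)
obs 2: x=4 → posterior Gamma(9, 14)
obs 3: x=2 → posterior Gamma(11, 15)
obs 4: x=4 → posterior Gamma(15, 16)
obs 5: x=5 → posterior Gamma(20, 17)
obs 6: x=5 → posterior Gamma(25, 18)
obs 7: x=2 → posterior Gamma(27, 19)
obs 8: x=4 → posterior Gamma(31, 20)
obs 9: x=6 → posterior Gamma(37, 21)
obs 10: x=0 → posterior Gamma(37, 22)
obs 11: x=6 → posterior Gamma(43, 23)
obs 12: x=2 → posterior Gamma(45, 24)
obs 13: x=3 → posterior Gamma(48, 25)
obs 14: x=6 → posterior Gamma(54, 26)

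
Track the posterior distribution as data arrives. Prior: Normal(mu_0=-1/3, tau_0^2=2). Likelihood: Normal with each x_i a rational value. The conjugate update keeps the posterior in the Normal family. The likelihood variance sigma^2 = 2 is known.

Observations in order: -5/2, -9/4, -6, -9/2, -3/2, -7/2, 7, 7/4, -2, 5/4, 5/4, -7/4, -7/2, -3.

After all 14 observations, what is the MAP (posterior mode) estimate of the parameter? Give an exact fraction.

-47/36

obs 1: x=-5/2 → posterior Normal(-17/12, 1)
obs 2: x=-9/4 → posterior Normal(-61/36, 2/3)
obs 3: x=-6 → posterior Normal(-133/48, 1/2)
obs 4: x=-9/2 → posterior Normal(-187/60, 2/5)
obs 5: x=-3/2 → posterior Normal(-205/72, 1/3)
obs 6: x=-7/2 → posterior Normal(-247/84, 2/7)
obs 7: x=7 → posterior Normal(-163/96, 1/4)
obs 8: x=7/4 → posterior Normal(-71/54, 2/9)
obs 9: x=-2 → posterior Normal(-83/60, 1/5)
obs 10: x=5/4 → posterior Normal(-151/132, 2/11)
obs 11: x=5/4 → posterior Normal(-17/18, 1/6)
obs 12: x=-7/4 → posterior Normal(-157/156, 2/13)
obs 13: x=-7/2 → posterior Normal(-199/168, 1/7)
obs 14: x=-3 → posterior Normal(-47/36, 2/15)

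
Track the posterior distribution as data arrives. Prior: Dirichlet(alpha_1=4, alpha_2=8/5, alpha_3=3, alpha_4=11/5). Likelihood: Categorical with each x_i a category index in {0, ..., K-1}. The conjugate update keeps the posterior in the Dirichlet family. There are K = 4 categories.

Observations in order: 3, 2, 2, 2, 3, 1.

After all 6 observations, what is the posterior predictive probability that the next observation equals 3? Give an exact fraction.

1/4

obs 1: x=3 → posterior Dirichlet(4, 8/5, 3, 16/5)
obs 2: x=2 → posterior Dirichlet(4, 8/5, 4, 16/5)
obs 3: x=2 → posterior Dirichlet(4, 8/5, 5, 16/5)
obs 4: x=2 → posterior Dirichlet(4, 8/5, 6, 16/5)
obs 5: x=3 → posterior Dirichlet(4, 8/5, 6, 21/5)
obs 6: x=1 → posterior Dirichlet(4, 13/5, 6, 21/5)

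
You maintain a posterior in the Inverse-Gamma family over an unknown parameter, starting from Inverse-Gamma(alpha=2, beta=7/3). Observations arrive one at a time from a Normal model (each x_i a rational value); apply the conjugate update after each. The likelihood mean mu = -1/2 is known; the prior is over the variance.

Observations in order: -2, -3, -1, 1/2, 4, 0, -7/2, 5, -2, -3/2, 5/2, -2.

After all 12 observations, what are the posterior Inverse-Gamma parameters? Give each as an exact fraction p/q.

obs 1: x=-2 → posterior Inverse-Gamma(5/2, 83/24)
obs 2: x=-3 → posterior Inverse-Gamma(3, 79/12)
obs 3: x=-1 → posterior Inverse-Gamma(7/2, 161/24)
obs 4: x=1/2 → posterior Inverse-Gamma(4, 173/24)
obs 5: x=4 → posterior Inverse-Gamma(9/2, 52/3)
obs 6: x=0 → posterior Inverse-Gamma(5, 419/24)
obs 7: x=-7/2 → posterior Inverse-Gamma(11/2, 527/24)
obs 8: x=5 → posterior Inverse-Gamma(6, 445/12)
obs 9: x=-2 → posterior Inverse-Gamma(13/2, 917/24)
obs 10: x=-3/2 → posterior Inverse-Gamma(7, 929/24)
obs 11: x=5/2 → posterior Inverse-Gamma(15/2, 1037/24)
obs 12: x=-2 → posterior Inverse-Gamma(8, 133/3)

alpha=8, beta=133/3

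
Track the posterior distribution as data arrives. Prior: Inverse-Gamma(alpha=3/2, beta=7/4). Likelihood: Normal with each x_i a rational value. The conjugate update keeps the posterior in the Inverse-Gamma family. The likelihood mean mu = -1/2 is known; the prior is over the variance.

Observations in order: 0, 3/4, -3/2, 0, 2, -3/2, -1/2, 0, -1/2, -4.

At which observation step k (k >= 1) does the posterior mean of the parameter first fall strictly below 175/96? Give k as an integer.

k = 2

obs 1: x=0 → posterior Inverse-Gamma(2, 15/8)
obs 2: x=3/4 → posterior Inverse-Gamma(5/2, 85/32)
obs 3: x=-3/2 → posterior Inverse-Gamma(3, 101/32)
obs 4: x=0 → posterior Inverse-Gamma(7/2, 105/32)
obs 5: x=2 → posterior Inverse-Gamma(4, 205/32)
obs 6: x=-3/2 → posterior Inverse-Gamma(9/2, 221/32)
obs 7: x=-1/2 → posterior Inverse-Gamma(5, 221/32)
obs 8: x=0 → posterior Inverse-Gamma(11/2, 225/32)
obs 9: x=-1/2 → posterior Inverse-Gamma(6, 225/32)
obs 10: x=-4 → posterior Inverse-Gamma(13/2, 421/32)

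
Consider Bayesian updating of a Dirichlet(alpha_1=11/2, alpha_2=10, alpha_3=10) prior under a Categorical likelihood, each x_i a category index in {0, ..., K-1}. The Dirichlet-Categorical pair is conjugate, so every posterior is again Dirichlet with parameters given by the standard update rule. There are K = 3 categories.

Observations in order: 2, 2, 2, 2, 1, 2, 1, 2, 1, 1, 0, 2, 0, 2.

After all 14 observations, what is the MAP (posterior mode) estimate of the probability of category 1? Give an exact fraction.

obs 1: x=2 → posterior Dirichlet(11/2, 10, 11)
obs 2: x=2 → posterior Dirichlet(11/2, 10, 12)
obs 3: x=2 → posterior Dirichlet(11/2, 10, 13)
obs 4: x=2 → posterior Dirichlet(11/2, 10, 14)
obs 5: x=1 → posterior Dirichlet(11/2, 11, 14)
obs 6: x=2 → posterior Dirichlet(11/2, 11, 15)
obs 7: x=1 → posterior Dirichlet(11/2, 12, 15)
obs 8: x=2 → posterior Dirichlet(11/2, 12, 16)
obs 9: x=1 → posterior Dirichlet(11/2, 13, 16)
obs 10: x=1 → posterior Dirichlet(11/2, 14, 16)
obs 11: x=0 → posterior Dirichlet(13/2, 14, 16)
obs 12: x=2 → posterior Dirichlet(13/2, 14, 17)
obs 13: x=0 → posterior Dirichlet(15/2, 14, 17)
obs 14: x=2 → posterior Dirichlet(15/2, 14, 18)

26/73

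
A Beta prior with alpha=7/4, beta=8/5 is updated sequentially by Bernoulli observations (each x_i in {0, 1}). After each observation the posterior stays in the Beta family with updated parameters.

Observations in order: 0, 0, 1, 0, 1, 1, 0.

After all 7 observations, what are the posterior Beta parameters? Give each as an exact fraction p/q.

alpha=19/4, beta=28/5

obs 1: x=0 → posterior Beta(7/4, 13/5)
obs 2: x=0 → posterior Beta(7/4, 18/5)
obs 3: x=1 → posterior Beta(11/4, 18/5)
obs 4: x=0 → posterior Beta(11/4, 23/5)
obs 5: x=1 → posterior Beta(15/4, 23/5)
obs 6: x=1 → posterior Beta(19/4, 23/5)
obs 7: x=0 → posterior Beta(19/4, 28/5)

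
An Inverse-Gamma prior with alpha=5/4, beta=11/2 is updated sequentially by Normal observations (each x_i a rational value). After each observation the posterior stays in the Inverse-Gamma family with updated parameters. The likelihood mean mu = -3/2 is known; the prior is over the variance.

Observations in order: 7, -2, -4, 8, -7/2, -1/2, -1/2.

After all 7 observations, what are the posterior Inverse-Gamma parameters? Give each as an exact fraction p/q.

alpha=19/4, beta=93

obs 1: x=7 → posterior Inverse-Gamma(7/4, 333/8)
obs 2: x=-2 → posterior Inverse-Gamma(9/4, 167/4)
obs 3: x=-4 → posterior Inverse-Gamma(11/4, 359/8)
obs 4: x=8 → posterior Inverse-Gamma(13/4, 90)
obs 5: x=-7/2 → posterior Inverse-Gamma(15/4, 92)
obs 6: x=-1/2 → posterior Inverse-Gamma(17/4, 185/2)
obs 7: x=-1/2 → posterior Inverse-Gamma(19/4, 93)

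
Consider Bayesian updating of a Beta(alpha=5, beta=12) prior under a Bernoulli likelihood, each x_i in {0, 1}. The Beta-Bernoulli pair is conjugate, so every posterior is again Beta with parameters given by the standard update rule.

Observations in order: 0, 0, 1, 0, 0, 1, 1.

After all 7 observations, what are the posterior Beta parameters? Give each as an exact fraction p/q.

alpha=8, beta=16

obs 1: x=0 → posterior Beta(5, 13)
obs 2: x=0 → posterior Beta(5, 14)
obs 3: x=1 → posterior Beta(6, 14)
obs 4: x=0 → posterior Beta(6, 15)
obs 5: x=0 → posterior Beta(6, 16)
obs 6: x=1 → posterior Beta(7, 16)
obs 7: x=1 → posterior Beta(8, 16)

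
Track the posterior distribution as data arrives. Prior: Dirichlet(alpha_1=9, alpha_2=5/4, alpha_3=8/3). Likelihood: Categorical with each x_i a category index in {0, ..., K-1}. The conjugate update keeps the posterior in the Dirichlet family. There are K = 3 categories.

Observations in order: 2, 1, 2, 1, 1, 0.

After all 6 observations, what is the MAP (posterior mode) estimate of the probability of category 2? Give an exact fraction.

obs 1: x=2 → posterior Dirichlet(9, 5/4, 11/3)
obs 2: x=1 → posterior Dirichlet(9, 9/4, 11/3)
obs 3: x=2 → posterior Dirichlet(9, 9/4, 14/3)
obs 4: x=1 → posterior Dirichlet(9, 13/4, 14/3)
obs 5: x=1 → posterior Dirichlet(9, 17/4, 14/3)
obs 6: x=0 → posterior Dirichlet(10, 17/4, 14/3)

44/191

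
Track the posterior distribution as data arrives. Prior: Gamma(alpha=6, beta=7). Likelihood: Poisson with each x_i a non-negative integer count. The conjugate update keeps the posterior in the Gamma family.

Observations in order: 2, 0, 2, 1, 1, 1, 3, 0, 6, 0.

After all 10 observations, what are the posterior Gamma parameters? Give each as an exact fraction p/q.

alpha=22, beta=17

obs 1: x=2 → posterior Gamma(8, 8)
obs 2: x=0 → posterior Gamma(8, 9)
obs 3: x=2 → posterior Gamma(10, 10)
obs 4: x=1 → posterior Gamma(11, 11)
obs 5: x=1 → posterior Gamma(12, 12)
obs 6: x=1 → posterior Gamma(13, 13)
obs 7: x=3 → posterior Gamma(16, 14)
obs 8: x=0 → posterior Gamma(16, 15)
obs 9: x=6 → posterior Gamma(22, 16)
obs 10: x=0 → posterior Gamma(22, 17)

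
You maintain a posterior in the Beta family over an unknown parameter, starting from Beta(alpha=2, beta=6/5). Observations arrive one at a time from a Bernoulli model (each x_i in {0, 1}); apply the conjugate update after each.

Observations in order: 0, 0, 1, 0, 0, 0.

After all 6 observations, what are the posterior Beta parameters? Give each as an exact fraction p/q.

obs 1: x=0 → posterior Beta(2, 11/5)
obs 2: x=0 → posterior Beta(2, 16/5)
obs 3: x=1 → posterior Beta(3, 16/5)
obs 4: x=0 → posterior Beta(3, 21/5)
obs 5: x=0 → posterior Beta(3, 26/5)
obs 6: x=0 → posterior Beta(3, 31/5)

alpha=3, beta=31/5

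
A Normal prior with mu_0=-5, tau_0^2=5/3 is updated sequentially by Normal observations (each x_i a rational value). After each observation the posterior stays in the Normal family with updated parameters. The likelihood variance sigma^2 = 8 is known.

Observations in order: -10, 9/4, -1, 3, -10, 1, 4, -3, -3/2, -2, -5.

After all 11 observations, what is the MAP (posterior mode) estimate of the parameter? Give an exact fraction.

-925/316

obs 1: x=-10 → posterior Normal(-170/29, 40/29)
obs 2: x=9/4 → posterior Normal(-635/136, 20/17)
obs 3: x=-1 → posterior Normal(-655/156, 40/39)
obs 4: x=3 → posterior Normal(-595/176, 10/11)
obs 5: x=-10 → posterior Normal(-795/196, 40/49)
obs 6: x=1 → posterior Normal(-775/216, 20/27)
obs 7: x=4 → posterior Normal(-695/236, 40/59)
obs 8: x=-3 → posterior Normal(-755/256, 5/8)
obs 9: x=-3/2 → posterior Normal(-785/276, 40/69)
obs 10: x=-2 → posterior Normal(-825/296, 20/37)
obs 11: x=-5 → posterior Normal(-925/316, 40/79)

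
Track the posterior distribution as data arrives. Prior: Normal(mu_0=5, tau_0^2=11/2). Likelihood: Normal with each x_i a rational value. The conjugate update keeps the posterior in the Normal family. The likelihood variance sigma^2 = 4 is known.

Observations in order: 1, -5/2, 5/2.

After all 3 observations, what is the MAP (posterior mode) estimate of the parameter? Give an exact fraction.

51/41

obs 1: x=1 → posterior Normal(51/19, 44/19)
obs 2: x=-5/2 → posterior Normal(47/60, 22/15)
obs 3: x=5/2 → posterior Normal(51/41, 44/41)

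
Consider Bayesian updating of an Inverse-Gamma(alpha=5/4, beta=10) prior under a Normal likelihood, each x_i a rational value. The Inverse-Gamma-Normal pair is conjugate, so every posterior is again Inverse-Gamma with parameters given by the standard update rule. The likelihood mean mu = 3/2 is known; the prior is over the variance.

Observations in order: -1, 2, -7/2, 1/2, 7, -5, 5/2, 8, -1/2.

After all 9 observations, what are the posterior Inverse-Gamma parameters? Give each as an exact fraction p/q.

alpha=23/4, beta=689/8

obs 1: x=-1 → posterior Inverse-Gamma(7/4, 105/8)
obs 2: x=2 → posterior Inverse-Gamma(9/4, 53/4)
obs 3: x=-7/2 → posterior Inverse-Gamma(11/4, 103/4)
obs 4: x=1/2 → posterior Inverse-Gamma(13/4, 105/4)
obs 5: x=7 → posterior Inverse-Gamma(15/4, 331/8)
obs 6: x=-5 → posterior Inverse-Gamma(17/4, 125/2)
obs 7: x=5/2 → posterior Inverse-Gamma(19/4, 63)
obs 8: x=8 → posterior Inverse-Gamma(21/4, 673/8)
obs 9: x=-1/2 → posterior Inverse-Gamma(23/4, 689/8)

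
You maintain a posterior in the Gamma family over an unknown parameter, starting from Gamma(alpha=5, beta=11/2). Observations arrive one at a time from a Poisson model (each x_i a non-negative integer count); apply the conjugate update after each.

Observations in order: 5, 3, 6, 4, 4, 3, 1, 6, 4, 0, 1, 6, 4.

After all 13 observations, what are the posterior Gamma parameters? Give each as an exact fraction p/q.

obs 1: x=5 → posterior Gamma(10, 13/2)
obs 2: x=3 → posterior Gamma(13, 15/2)
obs 3: x=6 → posterior Gamma(19, 17/2)
obs 4: x=4 → posterior Gamma(23, 19/2)
obs 5: x=4 → posterior Gamma(27, 21/2)
obs 6: x=3 → posterior Gamma(30, 23/2)
obs 7: x=1 → posterior Gamma(31, 25/2)
obs 8: x=6 → posterior Gamma(37, 27/2)
obs 9: x=4 → posterior Gamma(41, 29/2)
obs 10: x=0 → posterior Gamma(41, 31/2)
obs 11: x=1 → posterior Gamma(42, 33/2)
obs 12: x=6 → posterior Gamma(48, 35/2)
obs 13: x=4 → posterior Gamma(52, 37/2)

alpha=52, beta=37/2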